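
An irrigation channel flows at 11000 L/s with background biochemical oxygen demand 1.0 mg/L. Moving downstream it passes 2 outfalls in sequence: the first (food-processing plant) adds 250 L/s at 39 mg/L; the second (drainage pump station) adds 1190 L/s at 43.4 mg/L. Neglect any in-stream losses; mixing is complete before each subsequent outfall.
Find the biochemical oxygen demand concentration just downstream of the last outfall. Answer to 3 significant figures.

5.82 mg/L

Below outfall 1: Q → 11250 L/s, C = (11000·1.000 + 250.0·39.00)/11250 = 1.844 mg/L.
Below outfall 2: Q → 12440 L/s, C = (11250·1.844 + 1190·43.40)/12440 = 5.820 mg/L.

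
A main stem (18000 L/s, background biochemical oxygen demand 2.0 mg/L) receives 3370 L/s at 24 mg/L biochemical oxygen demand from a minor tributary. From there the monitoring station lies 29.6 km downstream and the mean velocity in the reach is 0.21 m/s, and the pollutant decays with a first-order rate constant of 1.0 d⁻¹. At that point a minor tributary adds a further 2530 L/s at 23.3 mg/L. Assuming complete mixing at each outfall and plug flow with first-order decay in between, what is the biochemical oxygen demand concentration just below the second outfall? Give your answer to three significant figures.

Mixed concentration C = ΣQC/ΣQ = (18000·2.000 + 3370·24.00) / 21370 = 116900/21370 = 5.469 mg/L; combined flow 21370 L/s.
Travel time t = 29.6·1000 / 0.21 = 141000 s = 39.15 h.
First-order decay: C = 5.469·exp(−k·t) = 5.469·0.1957 = 1.070 mg/L.
At the second outfall, C = (21370·1.070 + 2530·23.30) / (21370 + 2530) = 3.423 mg/L.

3.42 mg/L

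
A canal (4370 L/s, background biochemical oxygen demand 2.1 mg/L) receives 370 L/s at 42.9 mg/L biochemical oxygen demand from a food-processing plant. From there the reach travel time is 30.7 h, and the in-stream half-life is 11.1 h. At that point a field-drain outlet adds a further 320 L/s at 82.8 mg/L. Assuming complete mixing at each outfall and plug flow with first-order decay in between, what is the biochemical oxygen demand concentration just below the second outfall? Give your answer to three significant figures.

5.96 mg/L

After mixing, C = (4370·2.100 + 370.0·42.90) / 4740 = 25050/4740 = 5.285 mg/L; combined flow 4740 L/s.
Half-life 11.1 h → k = ln 2 / 11.1 = 0.06245 h⁻¹ = 1.499 d⁻¹.
Decay over the reach: 5.285·exp(−kt) = 5.285·0.1470 = 0.7771 mg/L.
At the second outfall, C = (4740·0.7771 + 320.0·82.80) / (4740 + 320.0) = 5.964 mg/L.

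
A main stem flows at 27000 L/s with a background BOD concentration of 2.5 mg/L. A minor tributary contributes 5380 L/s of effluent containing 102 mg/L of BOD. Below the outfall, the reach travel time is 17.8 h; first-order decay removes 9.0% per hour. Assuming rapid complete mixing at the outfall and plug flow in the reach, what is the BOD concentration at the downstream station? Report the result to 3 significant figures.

Mass balance: C = (27000·2.500 + 5380·102.0) / 32380 = 616300/32380 = 19.03 mg/L.
9.0%/h lost → k = −ln(1 − 0.09) = 0.09431 h⁻¹.
First-order decay: C = 19.03·exp(−k·t) = 19.03·0.1866 = 3.552 mg/L.

3.55 mg/L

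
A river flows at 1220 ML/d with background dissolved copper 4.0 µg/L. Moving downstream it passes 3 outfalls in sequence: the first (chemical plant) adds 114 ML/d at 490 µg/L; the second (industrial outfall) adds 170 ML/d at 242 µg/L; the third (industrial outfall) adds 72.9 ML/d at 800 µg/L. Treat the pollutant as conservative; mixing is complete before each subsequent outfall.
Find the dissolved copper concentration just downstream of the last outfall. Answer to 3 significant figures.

102 µg/L

Outfall 1: combined Q = 1334 ML/d; C = (1220·4.000 + 114.0·490.0)/1334 = 45.53 µg/L.
Outfall 2: combined Q = 1504 ML/d; C = (1334·45.53 + 170.0·242.0)/1504 = 67.74 µg/L.
Outfall 3: combined Q = 1577 ML/d; C = (1504·67.74 + 72.90·800.0)/1577 = 101.6 µg/L.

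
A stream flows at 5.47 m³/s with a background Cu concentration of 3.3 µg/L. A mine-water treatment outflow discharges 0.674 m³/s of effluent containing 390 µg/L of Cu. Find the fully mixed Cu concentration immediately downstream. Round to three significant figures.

Mass balance: C = (5.470·3.300 + 0.6740·390.0) / 6.144 = 280.9/6.144 = 45.72 µg/L.

45.7 µg/L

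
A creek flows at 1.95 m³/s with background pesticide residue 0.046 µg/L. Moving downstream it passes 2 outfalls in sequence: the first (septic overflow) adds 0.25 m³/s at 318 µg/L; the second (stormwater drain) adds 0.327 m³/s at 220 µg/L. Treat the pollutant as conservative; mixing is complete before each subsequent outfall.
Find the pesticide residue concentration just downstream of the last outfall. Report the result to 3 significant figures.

60.0 µg/L

After outfall 1: Q = 1.950 + 0.2500 = 2.200 m³/s; C = (1.950·0.04600 + 0.2500·318.0)/2.200 = 36.18 µg/L.
After outfall 2: Q = 2.200 + 0.3270 = 2.527 m³/s; C = (2.200·36.18 + 0.3270·220.0)/2.527 = 59.96 µg/L.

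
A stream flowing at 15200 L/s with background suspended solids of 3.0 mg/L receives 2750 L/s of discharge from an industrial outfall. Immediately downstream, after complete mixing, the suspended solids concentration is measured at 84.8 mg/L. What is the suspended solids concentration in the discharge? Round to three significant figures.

Mass balance: 15200·3.000 + 2750·Cₑ = 17950·84.80
→ Cₑ = (17950·84.80 − 15200·3.000) / 2750 = 536.9 mg/L.

537 mg/L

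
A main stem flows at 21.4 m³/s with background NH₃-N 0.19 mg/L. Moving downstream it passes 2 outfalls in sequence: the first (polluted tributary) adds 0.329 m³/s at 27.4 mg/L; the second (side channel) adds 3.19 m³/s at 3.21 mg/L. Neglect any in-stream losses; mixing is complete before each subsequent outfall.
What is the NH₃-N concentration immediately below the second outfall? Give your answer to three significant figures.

Outfall 1: combined Q = 21.73 m³/s; C = (21.40·0.1900 + 0.3290·27.40)/21.73 = 0.6020 mg/L.
Outfall 2: combined Q = 24.92 m³/s; C = (21.73·0.6020 + 3.190·3.210)/24.92 = 0.9359 mg/L.

0.936 mg/L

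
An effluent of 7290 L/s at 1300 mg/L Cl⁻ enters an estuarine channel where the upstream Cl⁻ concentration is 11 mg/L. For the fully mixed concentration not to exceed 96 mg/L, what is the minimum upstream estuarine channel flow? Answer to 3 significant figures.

Set C_mix = 96: (Q·11.00 + 7290·1300) / (Q + 7290) = 96
→ Q = 7290·(1300 − 96)/(96 − 11.00) = 103300 L/s.

103000 L/s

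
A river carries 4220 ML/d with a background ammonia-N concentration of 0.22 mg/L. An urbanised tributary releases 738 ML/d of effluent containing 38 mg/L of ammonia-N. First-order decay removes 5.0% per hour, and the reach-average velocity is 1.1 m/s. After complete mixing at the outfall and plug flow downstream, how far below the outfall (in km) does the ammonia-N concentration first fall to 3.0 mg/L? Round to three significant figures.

Conservation of mass: C = (4220·0.2200 + 738.0·38.00) / 4958 = 28970/4958 = 5.844 mg/L.
5.0%/h lost → k = −ln(1 − 0.05) = 0.05129 h⁻¹.
Set 5.844·exp(−k·t) = 3.0 → t = ln(5.844/3.0)/k = 46790 s = 13.00 h.
Distance = v·t = 1.1·46790 = 51470 m = 51.47 km.

51.5 km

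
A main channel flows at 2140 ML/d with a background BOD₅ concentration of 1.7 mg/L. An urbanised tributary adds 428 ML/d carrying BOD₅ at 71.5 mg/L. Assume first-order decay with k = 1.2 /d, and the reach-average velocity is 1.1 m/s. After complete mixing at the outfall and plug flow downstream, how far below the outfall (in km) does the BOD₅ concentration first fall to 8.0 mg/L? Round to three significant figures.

Mixed concentration C = ΣQC/ΣQ = (2140·1.700 + 428.0·71.50) / 2568 = 34240/2568 = 13.33 mg/L.
Set 13.33·exp(−k·t) = 8.0 → t = ln(13.33/8.0)/k = 36780 s = 10.22 h.
Distance = v·t = 1.1·36780 = 40460 m = 40.46 km.

40.5 km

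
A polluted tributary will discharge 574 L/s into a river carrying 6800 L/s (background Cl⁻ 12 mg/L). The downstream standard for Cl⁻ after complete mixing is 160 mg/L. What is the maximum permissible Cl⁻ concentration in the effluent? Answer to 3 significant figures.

1910 mg/L

At the limit, (Qr·Cr + Qe·Cₑ)/(Qr + Qe) = 160:
Cₑ = (7374·160 − 6800·12.00) / 574.0 = 1913 mg/L.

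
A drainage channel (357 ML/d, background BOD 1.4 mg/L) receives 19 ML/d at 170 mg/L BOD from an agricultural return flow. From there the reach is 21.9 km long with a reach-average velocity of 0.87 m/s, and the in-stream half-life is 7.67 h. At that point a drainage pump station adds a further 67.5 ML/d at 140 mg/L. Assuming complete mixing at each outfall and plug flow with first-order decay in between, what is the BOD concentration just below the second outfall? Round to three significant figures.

Mixed concentration C = ΣQC/ΣQ = (357.0·1.400 + 19.00·170.0) / 376.0 = 3730/376.0 = 9.920 mg/L; combined flow 376.0 ML/d.
Travel time t = 21.9·1000 / 0.87 = 25170 s = 6.992 h.
Half-life 7.67 h → k = ln 2 / 7.67 = 0.09037 h⁻¹ = 2.169 d⁻¹.
Decay over the reach: 9.920·exp(−kt) = 9.920·0.5316 = 5.273 mg/L.
Second outfall: C = (376.0·5.273 + 67.50·140.0)/443.5 = 25.78 mg/L.

25.8 mg/L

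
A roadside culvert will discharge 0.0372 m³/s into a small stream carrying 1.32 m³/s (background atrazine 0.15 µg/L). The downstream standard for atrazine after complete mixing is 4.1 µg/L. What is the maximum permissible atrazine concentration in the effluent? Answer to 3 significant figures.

At the limit, (Qr·Cr + Qe·Cₑ)/(Qr + Qe) = 4.1:
Cₑ = (1.357·4.1 − 1.320·0.1500) / 0.03720 = 144.3 µg/L.

144 µg/L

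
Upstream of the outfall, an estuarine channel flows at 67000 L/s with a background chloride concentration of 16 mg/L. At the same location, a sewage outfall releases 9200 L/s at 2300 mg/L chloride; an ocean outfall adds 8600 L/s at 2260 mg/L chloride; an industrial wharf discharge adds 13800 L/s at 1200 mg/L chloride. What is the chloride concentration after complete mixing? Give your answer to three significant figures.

591 mg/L

After mixing, C = (67000·16.00 + 9200·2300 + 8600·2260 + 13800·1200) / 98600 = 58230000/98600 = 590.5 mg/L.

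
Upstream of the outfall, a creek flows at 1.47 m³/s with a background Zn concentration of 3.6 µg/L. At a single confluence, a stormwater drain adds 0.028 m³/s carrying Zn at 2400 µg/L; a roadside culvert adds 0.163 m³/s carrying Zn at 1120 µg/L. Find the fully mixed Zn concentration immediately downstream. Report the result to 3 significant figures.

154 µg/L

Flow-weighted average: C = (1.470·3.600 + 0.02800·2400 + 0.1630·1120) / 1.661 = 255.1/1.661 = 153.6 µg/L.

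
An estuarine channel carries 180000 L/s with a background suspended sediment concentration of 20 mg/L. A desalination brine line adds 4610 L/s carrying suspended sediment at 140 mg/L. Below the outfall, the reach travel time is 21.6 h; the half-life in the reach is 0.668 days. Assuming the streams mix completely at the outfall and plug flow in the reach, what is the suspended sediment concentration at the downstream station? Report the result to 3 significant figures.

Flow-weighted average: C = (180000·20.00 + 4610·140.0) / 184600 = 4245000/184600 = 23.00 mg/L.
Half-life 0.668 d → k = ln 2 / 0.668 = 1.038 d⁻¹.
After decay, C = 23.00 × e^(−kt) = 23.00 × 0.3930 = 9.038 mg/L.

9.04 mg/L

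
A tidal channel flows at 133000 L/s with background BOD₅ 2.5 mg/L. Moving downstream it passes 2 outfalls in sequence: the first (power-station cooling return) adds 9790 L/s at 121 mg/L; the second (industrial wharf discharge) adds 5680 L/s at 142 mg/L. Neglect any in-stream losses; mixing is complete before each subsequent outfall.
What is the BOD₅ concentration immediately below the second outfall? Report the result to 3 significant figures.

Outfall 1: combined Q = 142800 L/s; C = (133000·2.500 + 9790·121.0)/142800 = 10.62 mg/L.
Outfall 2: combined Q = 148500 L/s; C = (142800·10.62 + 5680·142.0)/148500 = 15.65 mg/L.

15.7 mg/L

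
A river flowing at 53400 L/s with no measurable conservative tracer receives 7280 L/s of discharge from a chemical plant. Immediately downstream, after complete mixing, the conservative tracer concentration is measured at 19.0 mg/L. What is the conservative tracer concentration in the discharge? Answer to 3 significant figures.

Mass balance: 53400·0 + 7280·Cₑ = 60680·19.00
→ Cₑ = (60680·19.00 − 53400·0) / 7280 = 158.4 mg/L.

158 mg/L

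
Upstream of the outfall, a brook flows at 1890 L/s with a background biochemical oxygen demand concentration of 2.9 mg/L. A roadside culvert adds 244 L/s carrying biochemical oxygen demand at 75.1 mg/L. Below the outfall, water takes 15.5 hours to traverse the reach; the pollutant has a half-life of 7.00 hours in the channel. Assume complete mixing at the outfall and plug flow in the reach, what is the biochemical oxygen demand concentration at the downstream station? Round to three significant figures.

Flow-weighted average: C = (1890·2.900 + 244.0·75.10) / 2134 = 23810/2134 = 11.16 mg/L.
Half-life 7.00 h → k = ln 2 / 7.00 = 0.09902 h⁻¹ = 2.377 d⁻¹.
First-order decay: C = 11.16·exp(−k·t) = 11.16·0.2155 = 2.404 mg/L.

2.40 mg/L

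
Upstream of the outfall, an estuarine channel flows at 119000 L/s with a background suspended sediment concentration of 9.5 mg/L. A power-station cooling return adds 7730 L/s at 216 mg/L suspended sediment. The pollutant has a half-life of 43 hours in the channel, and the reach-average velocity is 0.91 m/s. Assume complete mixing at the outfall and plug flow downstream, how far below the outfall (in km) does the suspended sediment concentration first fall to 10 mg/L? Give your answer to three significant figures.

161 km

Mixed concentration C = ΣQC/ΣQ = (119000·9.500 + 7730·216.0) / 126700 = 2800000/126700 = 22.10 mg/L.
Half-life 43 h → k = ln 2 / 43 = 0.01612 h⁻¹ = 0.3869 d⁻¹.
Set 22.10·exp(−k·t) = 10 → t = ln(22.10/10)/k = 177100 s = 49.18 h.
Distance = v·t = 0.91·177100 = 161100 m = 161.1 km.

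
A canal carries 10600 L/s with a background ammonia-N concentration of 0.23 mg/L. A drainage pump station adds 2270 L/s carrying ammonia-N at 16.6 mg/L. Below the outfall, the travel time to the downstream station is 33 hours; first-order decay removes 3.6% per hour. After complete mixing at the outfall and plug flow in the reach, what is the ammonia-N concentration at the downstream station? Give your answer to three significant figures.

0.930 mg/L

Mixed concentration C = ΣQC/ΣQ = (10600·0.2300 + 2270·16.60) / 12870 = 40120/12870 = 3.117 mg/L.
3.6%/h lost → k = −ln(1 − 0.036) = 0.03666 h⁻¹.
Decay over the reach: 3.117·exp(−kt) = 3.117·0.2982 = 0.9297 mg/L.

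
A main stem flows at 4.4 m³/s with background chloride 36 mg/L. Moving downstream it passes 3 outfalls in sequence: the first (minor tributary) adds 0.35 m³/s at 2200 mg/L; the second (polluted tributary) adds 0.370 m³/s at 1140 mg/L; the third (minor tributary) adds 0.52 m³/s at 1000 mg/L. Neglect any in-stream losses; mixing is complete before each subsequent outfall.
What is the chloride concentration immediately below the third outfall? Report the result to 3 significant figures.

332 mg/L

Outfall 1: combined Q = 4.750 m³/s; C = (4.400·36.00 + 0.3500·2200)/4.750 = 195.5 mg/L.
Outfall 2: combined Q = 5.120 m³/s; C = (4.750·195.5 + 0.3700·1140)/5.120 = 263.7 mg/L.
Outfall 3: combined Q = 5.640 m³/s; C = (5.120·263.7 + 0.5200·1000)/5.640 = 331.6 mg/L.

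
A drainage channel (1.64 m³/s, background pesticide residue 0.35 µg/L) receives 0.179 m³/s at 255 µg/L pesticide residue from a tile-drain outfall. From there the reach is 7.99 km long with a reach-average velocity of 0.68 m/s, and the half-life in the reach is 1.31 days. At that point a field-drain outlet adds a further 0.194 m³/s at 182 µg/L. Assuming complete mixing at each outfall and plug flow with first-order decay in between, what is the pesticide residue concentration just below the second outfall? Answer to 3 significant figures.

38.9 µg/L

Mass balance: C = (1.640·0.3500 + 0.1790·255.0) / 1.819 = 46.22/1.819 = 25.41 µg/L; combined flow 1.819 m³/s.
Travel time t = 7.99·1000 / 0.68 = 11750 s = 3.264 h.
Half-life 1.31 d → k = ln 2 / 1.31 = 0.5291 d⁻¹.
First-order decay: C = 25.41·exp(−k·t) = 25.41·0.9306 = 23.64 µg/L.
At the second outfall, C = (1.819·23.64 + 0.1940·182.0) / (1.819 + 0.1940) = 38.91 µg/L.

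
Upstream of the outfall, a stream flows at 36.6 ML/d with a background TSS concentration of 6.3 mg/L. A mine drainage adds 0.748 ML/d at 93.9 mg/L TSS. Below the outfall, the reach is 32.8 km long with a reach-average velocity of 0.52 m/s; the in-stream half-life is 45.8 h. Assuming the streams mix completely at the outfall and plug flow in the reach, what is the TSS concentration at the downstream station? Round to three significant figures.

6.18 mg/L

Mass balance: C = (36.60·6.300 + 0.7480·93.90) / 37.35 = 300.8/37.35 = 8.054 mg/L.
Travel time t = 32.8·1000 / 0.52 = 63080 s = 17.52 h.
Half-life 45.8 h → k = ln 2 / 45.8 = 0.01513 h⁻¹ = 0.3632 d⁻¹.
Decay over the reach: 8.054·exp(−kt) = 8.054·0.7671 = 6.178 mg/L.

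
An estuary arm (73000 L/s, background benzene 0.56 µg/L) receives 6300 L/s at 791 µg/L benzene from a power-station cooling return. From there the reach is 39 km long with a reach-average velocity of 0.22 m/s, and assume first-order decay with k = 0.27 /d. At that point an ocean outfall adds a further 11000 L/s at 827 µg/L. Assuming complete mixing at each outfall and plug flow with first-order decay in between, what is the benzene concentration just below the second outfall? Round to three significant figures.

Flow-weighted average: C = (73000·0.5600 + 6300·791.0) / 79300 = 5024000/79300 = 63.36 µg/L; combined flow 79300 L/s.
Travel time t = 39·1000 / 0.22 = 177300 s = 49.24 h.
First-order decay: C = 63.36·exp(−k·t) = 63.36·0.5747 = 36.41 µg/L.
At the second outfall, C = (79300·36.41 + 11000·827.0) / (79300 + 11000) = 132.7 µg/L.

133 µg/L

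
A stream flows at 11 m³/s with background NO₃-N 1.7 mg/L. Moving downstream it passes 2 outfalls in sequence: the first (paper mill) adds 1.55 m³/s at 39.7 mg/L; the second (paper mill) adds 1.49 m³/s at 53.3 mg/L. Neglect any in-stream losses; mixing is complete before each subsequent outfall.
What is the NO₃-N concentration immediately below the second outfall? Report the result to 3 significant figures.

Outfall 1: combined Q = 12.55 m³/s; C = (11.00·1.700 + 1.550·39.70)/12.55 = 6.393 mg/L.
Outfall 2: combined Q = 14.04 m³/s; C = (12.55·6.393 + 1.490·53.30)/14.04 = 11.37 mg/L.

11.4 mg/L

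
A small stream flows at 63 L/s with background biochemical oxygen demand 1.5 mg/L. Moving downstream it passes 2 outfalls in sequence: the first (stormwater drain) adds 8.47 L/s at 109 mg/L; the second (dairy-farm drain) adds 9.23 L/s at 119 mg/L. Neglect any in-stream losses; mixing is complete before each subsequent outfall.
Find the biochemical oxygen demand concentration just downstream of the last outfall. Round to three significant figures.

Outfall 1: combined Q = 71.47 L/s; C = (63.00·1.500 + 8.470·109.0)/71.47 = 14.24 mg/L.
Outfall 2: combined Q = 80.70 L/s; C = (71.47·14.24 + 9.230·119.0)/80.70 = 26.22 mg/L.

26.2 mg/L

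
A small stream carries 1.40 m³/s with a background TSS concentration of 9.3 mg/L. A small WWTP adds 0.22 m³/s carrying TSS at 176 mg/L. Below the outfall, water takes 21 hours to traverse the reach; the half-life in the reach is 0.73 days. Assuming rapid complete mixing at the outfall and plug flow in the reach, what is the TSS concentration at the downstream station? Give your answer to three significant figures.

After mixing, C = (1.400·9.300 + 0.2200·176.0) / 1.620 = 51.74/1.620 = 31.94 mg/L.
Half-life 0.73 d → k = ln 2 / 0.73 = 0.9495 d⁻¹.
First-order decay: C = 31.94·exp(−k·t) = 31.94·0.4357 = 13.92 mg/L.

13.9 mg/L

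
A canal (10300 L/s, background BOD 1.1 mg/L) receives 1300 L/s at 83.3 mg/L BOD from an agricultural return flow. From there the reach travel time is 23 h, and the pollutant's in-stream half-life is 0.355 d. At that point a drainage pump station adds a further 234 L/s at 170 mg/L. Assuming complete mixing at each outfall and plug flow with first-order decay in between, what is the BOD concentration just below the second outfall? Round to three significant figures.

Mixed concentration C = ΣQC/ΣQ = (10300·1.100 + 1300·83.30) / 11600 = 119600/11600 = 10.31 mg/L; combined flow 11600 L/s.
Half-life 0.355 d → k = ln 2 / 0.355 = 1.953 d⁻¹.
First-order decay: C = 10.31·exp(−k·t) = 10.31·0.1539 = 1.587 mg/L.
At the second outfall, C = (11600·1.587 + 234.0·170.0) / (11600 + 234.0) = 4.918 mg/L.

4.92 mg/L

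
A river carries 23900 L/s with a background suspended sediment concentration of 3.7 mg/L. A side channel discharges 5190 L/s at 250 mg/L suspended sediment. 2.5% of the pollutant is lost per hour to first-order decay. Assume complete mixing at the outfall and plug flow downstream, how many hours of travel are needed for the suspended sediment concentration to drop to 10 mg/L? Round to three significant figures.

61.7 h

Mass balance: C = (23900·3.700 + 5190·250.0) / 29090 = 1386000/29090 = 47.64 mg/L.
2.5%/h lost → k = −ln(1 − 0.025) = 0.02532 h⁻¹.
47.64·exp(−k·t) = 10 → t = ln(47.64/10)/k = 222000 s = 61.66 h.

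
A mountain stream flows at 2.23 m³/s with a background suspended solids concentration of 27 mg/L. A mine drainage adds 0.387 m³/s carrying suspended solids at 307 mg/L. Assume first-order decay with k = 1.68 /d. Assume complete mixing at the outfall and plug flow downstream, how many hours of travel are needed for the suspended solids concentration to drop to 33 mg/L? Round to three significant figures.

Conservation of mass: C = (2.230·27.00 + 0.3870·307.0) / 2.617 = 179.0/2.617 = 68.41 mg/L.
68.41·exp(−k·t) = 33 → t = ln(68.41/33)/k = 37490 s = 10.41 h.

10.4 h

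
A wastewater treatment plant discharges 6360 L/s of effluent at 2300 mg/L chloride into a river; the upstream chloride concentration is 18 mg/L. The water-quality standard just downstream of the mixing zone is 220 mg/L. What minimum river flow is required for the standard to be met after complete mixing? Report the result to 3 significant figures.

Set C_mix = 220: (Q·18.00 + 6360·2300) / (Q + 6360) = 220
→ Q = 6360·(2300 − 220)/(220 − 18.00) = 65490 L/s.

65500 L/s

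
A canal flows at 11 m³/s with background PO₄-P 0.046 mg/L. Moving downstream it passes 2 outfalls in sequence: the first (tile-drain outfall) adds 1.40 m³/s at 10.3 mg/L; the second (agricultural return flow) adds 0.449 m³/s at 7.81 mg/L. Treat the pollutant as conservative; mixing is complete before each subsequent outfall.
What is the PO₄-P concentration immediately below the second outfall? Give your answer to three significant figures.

Outfall 1: combined Q = 12.40 m³/s; C = (11.00·0.04600 + 1.400·10.30)/12.40 = 1.204 mg/L.
Outfall 2: combined Q = 12.85 m³/s; C = (12.40·1.204 + 0.4490·7.810)/12.85 = 1.435 mg/L.

1.43 mg/L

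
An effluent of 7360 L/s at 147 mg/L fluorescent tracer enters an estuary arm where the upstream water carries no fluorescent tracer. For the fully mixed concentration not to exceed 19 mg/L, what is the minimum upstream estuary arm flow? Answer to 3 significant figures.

Set C_mix = 19: (Q·0 + 7360·147.0) / (Q + 7360) = 19
→ Q = 7360·(147.0 − 19)/(19 − 0) = 49580 L/s.

49600 L/s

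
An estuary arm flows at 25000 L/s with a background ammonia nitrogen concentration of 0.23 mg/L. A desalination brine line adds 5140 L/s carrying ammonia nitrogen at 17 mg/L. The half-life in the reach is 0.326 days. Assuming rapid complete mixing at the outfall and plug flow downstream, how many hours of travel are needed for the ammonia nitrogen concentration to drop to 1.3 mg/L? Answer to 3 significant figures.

After mixing, C = (25000·0.2300 + 5140·17.00) / 30140 = 93130/30140 = 3.090 mg/L.
Half-life 0.326 d → k = ln 2 / 0.326 = 2.126 d⁻¹.
3.090·exp(−k·t) = 1.3 → t = ln(3.090/1.3)/k = 35180 s = 9.773 h.

9.77 h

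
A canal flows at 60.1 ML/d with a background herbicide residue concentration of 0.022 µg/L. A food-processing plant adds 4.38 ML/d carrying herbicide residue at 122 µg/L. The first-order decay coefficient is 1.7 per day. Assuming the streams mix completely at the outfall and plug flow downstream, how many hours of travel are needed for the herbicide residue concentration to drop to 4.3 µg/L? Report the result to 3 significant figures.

9.30 h

Flow-weighted average: C = (60.10·0.02200 + 4.380·122.0) / 64.48 = 535.7/64.48 = 8.308 µg/L.
8.308·exp(−k·t) = 4.3 → t = ln(8.308/4.3)/k = 33470 s = 9.297 h.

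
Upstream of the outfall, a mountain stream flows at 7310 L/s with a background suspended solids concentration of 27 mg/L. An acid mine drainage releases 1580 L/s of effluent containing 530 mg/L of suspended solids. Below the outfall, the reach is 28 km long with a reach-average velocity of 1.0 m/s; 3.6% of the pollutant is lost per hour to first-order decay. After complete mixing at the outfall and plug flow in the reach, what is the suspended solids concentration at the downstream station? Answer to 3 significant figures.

87.5 mg/L

After mixing, C = (7310·27.00 + 1580·530.0) / 8890 = 1035000/8890 = 116.4 mg/L.
Travel time t = 28·1000 / 1.0 = 28000 s = 7.778 h.
3.6%/h lost → k = −ln(1 − 0.036) = 0.03666 h⁻¹.
Applying C = C₀e^(−kt): 116.4 × 0.7519 = 87.52 mg/L.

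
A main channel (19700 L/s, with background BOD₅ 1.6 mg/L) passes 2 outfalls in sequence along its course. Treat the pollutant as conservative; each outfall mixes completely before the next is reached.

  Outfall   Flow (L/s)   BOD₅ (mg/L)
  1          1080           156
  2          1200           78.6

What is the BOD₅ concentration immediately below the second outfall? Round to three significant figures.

Below outfall 1: Q → 20780 L/s, C = (19700·1.600 + 1080·156.0)/20780 = 9.625 mg/L.
Below outfall 2: Q → 21980 L/s, C = (20780·9.625 + 1200·78.60)/21980 = 13.39 mg/L.

13.4 mg/L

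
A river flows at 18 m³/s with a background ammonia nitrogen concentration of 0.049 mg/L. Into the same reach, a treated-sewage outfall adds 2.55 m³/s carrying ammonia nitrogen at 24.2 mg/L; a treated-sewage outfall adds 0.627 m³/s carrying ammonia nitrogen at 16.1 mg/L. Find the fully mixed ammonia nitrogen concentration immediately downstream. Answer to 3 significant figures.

After mixing, C = (18.00·0.04900 + 2.550·24.20 + 0.6270·16.10) / 21.18 = 72.69/21.18 = 3.432 mg/L.

3.43 mg/L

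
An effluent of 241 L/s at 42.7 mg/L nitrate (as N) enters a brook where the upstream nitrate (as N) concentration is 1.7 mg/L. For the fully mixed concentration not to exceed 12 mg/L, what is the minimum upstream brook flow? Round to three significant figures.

Set C_mix = 12: (Q·1.700 + 241.0·42.70) / (Q + 241.0) = 12
→ Q = 241.0·(42.70 − 12)/(12 − 1.700) = 718.3 L/s.

718 L/s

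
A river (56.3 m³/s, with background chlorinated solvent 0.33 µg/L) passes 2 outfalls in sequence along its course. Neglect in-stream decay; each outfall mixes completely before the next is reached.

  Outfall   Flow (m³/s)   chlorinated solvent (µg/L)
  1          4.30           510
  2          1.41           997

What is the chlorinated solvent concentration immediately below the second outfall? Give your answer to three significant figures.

58.3 µg/L

Below outfall 1: Q → 60.60 m³/s, C = (56.30·0.3300 + 4.300·510.0)/60.60 = 36.49 µg/L.
Below outfall 2: Q → 62.01 m³/s, C = (60.60·36.49 + 1.410·997.0)/62.01 = 58.33 µg/L.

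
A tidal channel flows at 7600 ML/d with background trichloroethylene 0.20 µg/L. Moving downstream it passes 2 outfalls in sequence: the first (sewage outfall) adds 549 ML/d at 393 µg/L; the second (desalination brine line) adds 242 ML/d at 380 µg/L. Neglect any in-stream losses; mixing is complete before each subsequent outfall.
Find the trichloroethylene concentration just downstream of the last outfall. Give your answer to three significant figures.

36.9 µg/L

After outfall 1: Q = 7600 + 549.0 = 8149 ML/d; C = (7600·0.2000 + 549.0·393.0)/8149 = 26.66 µg/L.
After outfall 2: Q = 8149 + 242.0 = 8391 ML/d; C = (8149·26.66 + 242.0·380.0)/8391 = 36.85 µg/L.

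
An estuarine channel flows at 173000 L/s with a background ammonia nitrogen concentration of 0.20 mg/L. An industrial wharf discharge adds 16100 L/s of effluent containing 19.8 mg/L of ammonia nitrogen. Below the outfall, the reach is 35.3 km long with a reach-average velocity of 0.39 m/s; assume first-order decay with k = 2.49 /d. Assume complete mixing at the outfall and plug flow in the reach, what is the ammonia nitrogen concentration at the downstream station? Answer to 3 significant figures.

Flow-weighted average: C = (173000·0.2000 + 16100·19.80) / 189100 = 353400/189100 = 1.869 mg/L.
Travel time t = 35.3·1000 / 0.39 = 90510 s = 25.14 h.
Decay over the reach: 1.869·exp(−kt) = 1.869·0.07364 = 0.1376 mg/L.

0.138 mg/L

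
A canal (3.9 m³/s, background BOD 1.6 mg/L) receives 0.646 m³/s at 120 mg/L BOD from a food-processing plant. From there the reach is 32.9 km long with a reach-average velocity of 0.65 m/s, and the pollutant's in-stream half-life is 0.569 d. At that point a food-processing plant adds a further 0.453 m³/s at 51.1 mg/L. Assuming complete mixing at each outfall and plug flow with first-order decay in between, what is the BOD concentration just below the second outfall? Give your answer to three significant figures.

Mixed concentration C = ΣQC/ΣQ = (3.900·1.600 + 0.6460·120.0) / 4.546 = 83.76/4.546 = 18.42 mg/L; combined flow 4.546 m³/s.
Travel time t = 32.9·1000 / 0.65 = 50620 s = 14.06 h.
Half-life 0.569 d → k = ln 2 / 0.569 = 1.218 d⁻¹.
First-order decay: C = 18.42·exp(−k·t) = 18.42·0.4899 = 9.026 mg/L.
At the second outfall, C = (4.546·9.026 + 0.4530·51.10) / (4.546 + 0.4530) = 12.84 mg/L.

12.8 mg/L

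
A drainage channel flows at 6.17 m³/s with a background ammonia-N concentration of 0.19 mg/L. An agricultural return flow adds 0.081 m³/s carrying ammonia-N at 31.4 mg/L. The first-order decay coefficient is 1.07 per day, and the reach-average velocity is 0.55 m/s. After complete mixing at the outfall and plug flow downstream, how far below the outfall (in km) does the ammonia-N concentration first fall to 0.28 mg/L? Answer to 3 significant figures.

33.4 km

Mixed concentration C = ΣQC/ΣQ = (6.170·0.1900 + 0.08100·31.40) / 6.251 = 3.716/6.251 = 0.5944 mg/L.
Set 0.5944·exp(−k·t) = 0.28 → t = ln(0.5944/0.28)/k = 60790 s = 16.89 h.
Distance = v·t = 0.55·60790 = 33430 m = 33.43 km.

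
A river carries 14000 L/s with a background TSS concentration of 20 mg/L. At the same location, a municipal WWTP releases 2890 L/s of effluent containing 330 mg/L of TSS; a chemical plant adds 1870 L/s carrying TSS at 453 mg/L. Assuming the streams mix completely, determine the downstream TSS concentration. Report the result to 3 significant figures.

111 mg/L

After mixing, C = (14000·20.00 + 2890·330.0 + 1870·453.0) / 18760 = 2081000/18760 = 110.9 mg/L.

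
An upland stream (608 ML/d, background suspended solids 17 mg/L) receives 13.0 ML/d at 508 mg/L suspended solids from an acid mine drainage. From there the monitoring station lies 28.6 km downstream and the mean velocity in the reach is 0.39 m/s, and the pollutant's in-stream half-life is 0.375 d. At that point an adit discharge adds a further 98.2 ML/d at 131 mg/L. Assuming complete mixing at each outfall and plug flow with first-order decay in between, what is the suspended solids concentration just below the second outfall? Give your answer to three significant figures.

22.8 mg/L

Conservation of mass: C = (608.0·17.00 + 13.00·508.0) / 621.0 = 16940/621.0 = 27.28 mg/L; combined flow 621.0 ML/d.
Travel time t = 28.6·1000 / 0.39 = 73330 s = 20.37 h.
Half-life 0.375 d → k = ln 2 / 0.375 = 1.848 d⁻¹.
After decay, C = 27.28 × e^(−kt) = 27.28 × 0.2083 = 5.682 mg/L.
Second outfall: C = (621.0·5.682 + 98.20·131.0)/719.2 = 22.79 mg/L.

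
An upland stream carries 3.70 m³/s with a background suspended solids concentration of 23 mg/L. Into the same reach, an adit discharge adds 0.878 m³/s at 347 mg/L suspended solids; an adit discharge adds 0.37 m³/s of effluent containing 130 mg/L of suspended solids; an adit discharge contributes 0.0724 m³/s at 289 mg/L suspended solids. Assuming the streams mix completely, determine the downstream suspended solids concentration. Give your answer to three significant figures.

After mixing, C = (3.700·23.00 + 0.8780·347.0 + 0.3700·130.0 + 0.07240·289.0) / 5.020 = 458.8/5.020 = 91.39 mg/L.

91.4 mg/L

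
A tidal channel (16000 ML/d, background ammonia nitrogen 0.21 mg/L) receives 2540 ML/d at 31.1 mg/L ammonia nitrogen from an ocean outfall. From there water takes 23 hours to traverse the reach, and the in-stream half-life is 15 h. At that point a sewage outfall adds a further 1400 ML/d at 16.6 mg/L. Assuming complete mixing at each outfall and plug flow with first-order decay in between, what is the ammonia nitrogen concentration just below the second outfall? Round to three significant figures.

2.59 mg/L

After mixing, C = (16000·0.2100 + 2540·31.10) / 18540 = 82350/18540 = 4.442 mg/L; combined flow 18540 ML/d.
Half-life 15 h → k = ln 2 / 15 = 0.04621 h⁻¹ = 1.109 d⁻¹.
After decay, C = 4.442 × e^(−kt) = 4.442 × 0.3455 = 1.535 mg/L.
At the second outfall, C = (18540·1.535 + 1400·16.60) / (18540 + 1400) = 2.592 mg/L.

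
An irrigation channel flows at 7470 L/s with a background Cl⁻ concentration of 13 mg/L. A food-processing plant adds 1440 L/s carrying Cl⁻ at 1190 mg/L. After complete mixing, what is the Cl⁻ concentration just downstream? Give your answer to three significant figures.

Flow-weighted average: C = (7470·13.00 + 1440·1190) / 8910 = 1811000/8910 = 203.2 mg/L.

203 mg/L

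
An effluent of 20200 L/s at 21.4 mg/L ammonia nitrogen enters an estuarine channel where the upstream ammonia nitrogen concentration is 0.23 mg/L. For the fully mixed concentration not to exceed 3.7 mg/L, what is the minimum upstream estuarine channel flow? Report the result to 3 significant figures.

Set C_mix = 3.7: (Q·0.2300 + 20200·21.40) / (Q + 20200) = 3.7
→ Q = 20200·(21.40 − 3.7)/(3.7 − 0.2300) = 103000 L/s.

103000 L/s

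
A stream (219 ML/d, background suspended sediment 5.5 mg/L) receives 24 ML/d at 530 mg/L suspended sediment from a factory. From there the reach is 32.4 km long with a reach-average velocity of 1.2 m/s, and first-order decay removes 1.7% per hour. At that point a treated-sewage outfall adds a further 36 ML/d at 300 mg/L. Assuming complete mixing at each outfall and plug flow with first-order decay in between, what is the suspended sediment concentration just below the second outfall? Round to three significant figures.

82.6 mg/L

Mixed concentration C = ΣQC/ΣQ = (219.0·5.500 + 24.00·530.0) / 243.0 = 13920/243.0 = 57.30 mg/L; combined flow 243.0 ML/d.
Travel time t = 32.4·1000 / 1.2 = 27000 s = 7.500 h.
1.7%/h lost → k = −ln(1 − 0.017) = 0.01715 h⁻¹.
Applying C = C₀e^(−kt): 57.30 × 0.8793 = 50.39 mg/L.
Second outfall: C = (243.0·50.39 + 36.00·300.0)/279.0 = 82.60 mg/L.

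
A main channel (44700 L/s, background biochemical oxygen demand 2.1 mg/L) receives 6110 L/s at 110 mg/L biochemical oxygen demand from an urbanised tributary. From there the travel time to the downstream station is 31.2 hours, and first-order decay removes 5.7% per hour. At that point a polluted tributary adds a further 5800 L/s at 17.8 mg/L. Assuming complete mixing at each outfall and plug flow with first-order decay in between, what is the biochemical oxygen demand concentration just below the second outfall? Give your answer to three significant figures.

3.99 mg/L

Mass balance: C = (44700·2.100 + 6110·110.0) / 50810 = 766000/50810 = 15.08 mg/L; combined flow 50810 L/s.
5.7%/h lost → k = −ln(1 − 0.057) = 0.05869 h⁻¹.
First-order decay: C = 15.08·exp(−k·t) = 15.08·0.1602 = 2.416 mg/L.
Second outfall: C = (50810·2.416 + 5800·17.80)/56610 = 3.992 mg/L.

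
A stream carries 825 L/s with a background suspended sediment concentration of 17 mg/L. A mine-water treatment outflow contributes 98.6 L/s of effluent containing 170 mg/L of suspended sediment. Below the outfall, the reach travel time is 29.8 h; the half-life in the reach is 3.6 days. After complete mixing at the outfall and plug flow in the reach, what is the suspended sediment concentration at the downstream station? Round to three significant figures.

26.2 mg/L

After mixing, C = (825.0·17.00 + 98.60·170.0) / 923.6 = 30790/923.6 = 33.33 mg/L.
Half-life 3.6 d → k = ln 2 / 3.6 = 0.1925 d⁻¹.
First-order decay: C = 33.33·exp(−k·t) = 33.33·0.7874 = 26.25 mg/L.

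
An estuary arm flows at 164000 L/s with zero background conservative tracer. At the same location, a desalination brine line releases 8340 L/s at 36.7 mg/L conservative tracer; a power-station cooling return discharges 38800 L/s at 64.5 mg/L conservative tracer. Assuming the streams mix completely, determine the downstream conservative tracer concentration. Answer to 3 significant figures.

Mixed concentration C = ΣQC/ΣQ = (164000·0 + 8340·36.70 + 38800·64.50) / 211100 = 2809000/211100 = 13.30 mg/L.

13.3 mg/L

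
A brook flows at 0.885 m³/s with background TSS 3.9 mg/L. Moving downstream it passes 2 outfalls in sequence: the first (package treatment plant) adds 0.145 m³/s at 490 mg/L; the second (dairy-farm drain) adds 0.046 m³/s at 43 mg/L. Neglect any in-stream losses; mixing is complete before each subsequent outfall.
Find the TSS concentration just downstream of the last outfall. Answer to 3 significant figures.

Below outfall 1: Q → 1.030 m³/s, C = (0.8850·3.900 + 0.1450·490.0)/1.030 = 72.33 mg/L.
Below outfall 2: Q → 1.076 m³/s, C = (1.030·72.33 + 0.04600·43.00)/1.076 = 71.08 mg/L.

71.1 mg/L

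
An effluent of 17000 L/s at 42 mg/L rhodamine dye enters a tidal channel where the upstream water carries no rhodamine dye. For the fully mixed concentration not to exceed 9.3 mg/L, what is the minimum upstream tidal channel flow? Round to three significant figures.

59800 L/s

Set C_mix = 9.3: (Q·0 + 17000·42.00) / (Q + 17000) = 9.3
→ Q = 17000·(42.00 − 9.3)/(9.3 − 0) = 59770 L/s.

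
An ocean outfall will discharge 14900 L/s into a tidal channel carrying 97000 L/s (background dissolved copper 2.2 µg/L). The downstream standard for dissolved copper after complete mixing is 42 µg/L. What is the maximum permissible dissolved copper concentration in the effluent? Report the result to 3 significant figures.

301 µg/L

At the limit, (Qr·Cr + Qe·Cₑ)/(Qr + Qe) = 42:
Cₑ = (111900·42 − 97000·2.200) / 14900 = 301.1 µg/L.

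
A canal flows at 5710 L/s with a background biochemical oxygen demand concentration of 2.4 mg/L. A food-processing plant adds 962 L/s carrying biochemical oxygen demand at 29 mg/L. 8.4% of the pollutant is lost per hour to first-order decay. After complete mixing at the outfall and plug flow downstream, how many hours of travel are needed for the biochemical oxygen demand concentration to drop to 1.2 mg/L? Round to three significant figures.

18.8 h

After mixing, C = (5710·2.400 + 962.0·29.00) / 6672 = 41600/6672 = 6.235 mg/L.
8.4%/h lost → k = −ln(1 − 0.084) = 0.08774 h⁻¹.
6.235·exp(−k·t) = 1.2 → t = ln(6.235/1.2)/k = 67610 s = 18.78 h.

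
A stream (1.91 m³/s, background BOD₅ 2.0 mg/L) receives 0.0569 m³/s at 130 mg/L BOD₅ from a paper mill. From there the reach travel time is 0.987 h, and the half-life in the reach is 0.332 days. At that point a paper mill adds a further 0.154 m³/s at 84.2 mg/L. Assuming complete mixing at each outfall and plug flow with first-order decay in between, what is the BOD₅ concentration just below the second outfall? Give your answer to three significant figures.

Conservation of mass: C = (1.910·2.000 + 0.05690·130.0) / 1.967 = 11.22/1.967 = 5.703 mg/L; combined flow 1.967 m³/s.
Half-life 0.332 d → k = ln 2 / 0.332 = 2.088 d⁻¹.
First-order decay: C = 5.703·exp(−k·t) = 5.703·0.9177 = 5.234 mg/L.
At the second outfall, C = (1.967·5.234 + 0.1540·84.20) / (1.967 + 0.1540) = 10.97 mg/L.

11.0 mg/L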